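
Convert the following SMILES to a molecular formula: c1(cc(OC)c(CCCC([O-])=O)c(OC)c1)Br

C12H14BrO4-

Heavy atoms from the SMILES: 1 Br, 12 C, 4 O.
Implicit hydrogens by atom environment:
  4 × C (aromatic): no H
  3 × C: 2 H each → 6
  3 × O: no H
  2 × C: 3 H each → 6
  2 × C (aromatic): 1 H each → 2
  1 × Br: no H
  1 × C: no H
  1 × O (charge -1): no H
  Total hydrogens = 14.
Net charge -1.
Molecular formula: C12H14BrO4-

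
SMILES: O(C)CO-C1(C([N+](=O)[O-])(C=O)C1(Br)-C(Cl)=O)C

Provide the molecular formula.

Heavy atoms from the SMILES: 1 Br, 8 C, 1 Cl, 1 N, 6 O.
Implicit hydrogens by atom environment:
  5 × O: no H
  4 × C: no H
  2 × C: 3 H each → 6
  1 × Br: no H
  1 × C: 2 H
  1 × C: 1 H
  1 × Cl: no H
  1 × N (charge +1): no H
  1 × O (charge -1): no H
  Total hydrogens = 9.
Molecular formula: C8H9BrClNO6

C8H9BrClNO6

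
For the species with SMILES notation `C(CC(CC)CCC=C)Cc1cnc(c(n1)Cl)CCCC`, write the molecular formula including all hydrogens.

Heavy atoms from the SMILES: 18 C, 1 Cl, 2 N.
Implicit hydrogens by atom environment:
  10 × C: 2 H each → 20
  3 × C (aromatic): no H
  2 × C: 3 H each → 6
  2 × C: 1 H each → 2
  2 × N (aromatic): no H
  1 × C (aromatic): 1 H
  1 × Cl: no H
  Total hydrogens = 29.
Molecular formula: C18H29ClN2

C18H29ClN2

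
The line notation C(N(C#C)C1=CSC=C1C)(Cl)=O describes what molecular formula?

Heavy atoms from the SMILES: 8 C, 1 Cl, 1 N, 1 O, 1 S.
Implicit hydrogens by atom environment:
  2 × C (aromatic): 1 H each → 2
  2 × C (aromatic): no H
  2 × C: no H
  1 × C: 3 H
  1 × C: 1 H
  1 × Cl: no H
  1 × N: no H
  1 × O: no H
  1 × S (aromatic): no H
  Total hydrogens = 6.
Molecular formula: C8H6ClNOS

C8H6ClNOS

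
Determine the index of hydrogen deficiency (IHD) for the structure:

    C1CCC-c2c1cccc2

Molecular formula from the SMILES: C10H12.
DoU = (2C + 2 + N − H − X)/2 = (2·10 + 2 + 0 − 12 − 0)/2 = 10/2 = 5.
(Structurally: 2 ring(s) + 3 π bond(s) = 5.)

5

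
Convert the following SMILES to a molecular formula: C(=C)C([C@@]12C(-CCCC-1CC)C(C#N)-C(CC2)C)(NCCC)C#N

C21H33N3

Heavy atoms from the SMILES: 21 C, 3 N.
Implicit hydrogens by atom environment:
  9 × C: 2 H each → 18
  5 × C: 1 H each → 5
  4 × C: no H
  3 × C: 3 H each → 9
  2 × N: no H
  1 × N: 1 H
  Total hydrogens = 33.
Molecular formula: C21H33N3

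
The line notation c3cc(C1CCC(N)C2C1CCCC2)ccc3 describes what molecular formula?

Heavy atoms from the SMILES: 16 C, 1 N.
Implicit hydrogens by atom environment:
  6 × C: 2 H each → 12
  5 × C (aromatic): 1 H each → 5
  4 × C: 1 H each → 4
  1 × C (aromatic): no H
  1 × N: 2 H
  Total hydrogens = 23.
Molecular formula: C16H23N

C16H23N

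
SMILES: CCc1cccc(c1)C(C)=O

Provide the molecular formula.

Heavy atoms from the SMILES: 10 C, 1 O.
Implicit hydrogens by atom environment:
  4 × C (aromatic): 1 H each → 4
  2 × C: 3 H each → 6
  2 × C (aromatic): no H
  1 × C: 2 H
  1 × C: no H
  1 × O: no H
  Total hydrogens = 12.
Molecular formula: C10H12O

C10H12O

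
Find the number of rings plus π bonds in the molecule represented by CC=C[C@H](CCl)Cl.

Molecular formula from the SMILES: C5H8Cl2.
DoU = (2C + 2 + N − H − X)/2 = (2·5 + 2 + 0 − 8 − 2)/2 = 2/2 = 1.
(Structurally: 0 ring(s) + 1 π bond(s) = 1.)

1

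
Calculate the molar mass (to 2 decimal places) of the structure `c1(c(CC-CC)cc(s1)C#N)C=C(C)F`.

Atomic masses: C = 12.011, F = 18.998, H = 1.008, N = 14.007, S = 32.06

Molecular formula: C12H14FNS.
M = 12×12.011 + 1×18.998 + 14×1.008 + 1×14.007 + 1×32.06 = 223.31 g/mol.

223.31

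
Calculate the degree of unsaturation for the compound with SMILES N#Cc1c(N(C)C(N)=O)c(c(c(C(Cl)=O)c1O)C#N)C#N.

12

Molecular formula from the SMILES: C12H6ClN5O3.
DoU = (2C + 2 + N − H − X)/2 = (2·12 + 2 + 5 − 6 − 1)/2 = 24/2 = 12.
(Structurally: 1 ring(s) + 11 π bond(s) = 12.)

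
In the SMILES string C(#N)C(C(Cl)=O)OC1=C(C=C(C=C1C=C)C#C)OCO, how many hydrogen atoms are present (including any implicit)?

Hydrogens are implicit in SMILES; fill each atom to its normal valence:
  4 × C (aromatic): no H
  3 × C: 1 H each → 3
  3 × C: no H
  3 × O: no H
  2 × C: 2 H each → 4
  2 × C (aromatic): 1 H each → 2
  1 × Cl: no H
  1 × N: no H
  1 × O: 1 H
  Total hydrogens = 10.

10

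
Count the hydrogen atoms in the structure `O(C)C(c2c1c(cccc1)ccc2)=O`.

Hydrogens are implicit in SMILES; fill each atom to its normal valence:
  7 × C (aromatic): 1 H each → 7
  3 × C (aromatic): no H
  2 × O: no H
  1 × C: 3 H
  1 × C: no H
  Total hydrogens = 10.

10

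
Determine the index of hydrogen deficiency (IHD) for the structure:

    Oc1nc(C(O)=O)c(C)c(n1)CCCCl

5

Molecular formula from the SMILES: C9H11ClN2O3.
DoU = (2C + 2 + N − H − X)/2 = (2·9 + 2 + 2 − 11 − 1)/2 = 10/2 = 5.
(Structurally: 1 ring(s) + 4 π bond(s) = 5.)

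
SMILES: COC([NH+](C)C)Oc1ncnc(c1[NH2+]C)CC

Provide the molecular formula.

Heavy atoms from the SMILES: 11 C, 4 N, 2 O.
Implicit hydrogens by atom environment:
  5 × C: 3 H each → 15
  3 × C (aromatic): no H
  2 × N (aromatic): no H
  2 × O: no H
  1 × C: 2 H
  1 × C (aromatic): 1 H
  1 × C: 1 H
  1 × N (charge +1): 2 H
  1 × N (charge +1): 1 H
  Total hydrogens = 22.
Net charge +2.
Molecular formula: [C11H22N4O2]2+

[C11H22N4O2]2+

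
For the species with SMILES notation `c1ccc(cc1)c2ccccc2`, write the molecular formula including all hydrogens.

Heavy atoms from the SMILES: 12 C.
Implicit hydrogens by atom environment:
  10 × C (aromatic): 1 H each → 10
  2 × C (aromatic): no H
  Total hydrogens = 10.
Molecular formula: C12H10

C12H10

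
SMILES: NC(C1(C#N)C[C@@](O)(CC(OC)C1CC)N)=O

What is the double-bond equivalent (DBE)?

4

Molecular formula from the SMILES: C11H19N3O3.
DoU = (2C + 2 + N − H − X)/2 = (2·11 + 2 + 3 − 19 − 0)/2 = 8/2 = 4.
(Structurally: 1 ring(s) + 3 π bond(s) = 4.)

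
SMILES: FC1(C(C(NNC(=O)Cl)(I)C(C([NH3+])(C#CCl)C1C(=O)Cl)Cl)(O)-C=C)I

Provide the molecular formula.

C12H11Cl4FI2N3O3+

Heavy atoms from the SMILES: 12 C, 4 Cl, 1 F, 2 I, 3 N, 3 O.
Implicit hydrogens by atom environment:
  8 × C: no H
  4 × Cl: no H
  3 × C: 1 H each → 3
  2 × I: no H
  2 × N: 1 H each → 2
  2 × O: no H
  1 × C: 2 H
  1 × F: no H
  1 × N (charge +1): 3 H
  1 × O: 1 H
  Total hydrogens = 11.
Net charge +1.
Molecular formula: C12H11Cl4FI2N3O3+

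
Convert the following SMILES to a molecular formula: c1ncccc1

C5H5N

Heavy atoms from the SMILES: 5 C, 1 N.
Implicit hydrogens by atom environment:
  5 × C (aromatic): 1 H each → 5
  1 × N (aromatic): no H
  Total hydrogens = 5.
Molecular formula: C5H5N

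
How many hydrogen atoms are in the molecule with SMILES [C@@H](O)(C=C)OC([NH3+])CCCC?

18

Hydrogens are implicit in SMILES; fill each atom to its normal valence:
  4 × C: 2 H each → 8
  3 × C: 1 H each → 3
  1 × C: 3 H
  1 × N (charge +1): 3 H
  1 × O: 1 H
  1 × O: no H
  Total hydrogens = 18.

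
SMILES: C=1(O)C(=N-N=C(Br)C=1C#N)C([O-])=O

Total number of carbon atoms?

6

The symbol for carbon appears 6 times in the SMILES.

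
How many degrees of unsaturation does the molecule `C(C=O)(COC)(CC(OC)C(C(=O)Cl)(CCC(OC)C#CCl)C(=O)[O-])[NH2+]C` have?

5

Molecular formula from the SMILES: C17H25Cl2NO7.
DoU = (2C + 2 + N − H − X)/2 = (2·17 + 2 + 1 − 25 − 2)/2 = 10/2 = 5.
(Structurally: 0 ring(s) + 5 π bond(s) = 5.)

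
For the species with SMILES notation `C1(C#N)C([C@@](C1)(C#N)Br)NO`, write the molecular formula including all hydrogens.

C6H6BrN3O

Heavy atoms from the SMILES: 1 Br, 6 C, 3 N, 1 O.
Implicit hydrogens by atom environment:
  3 × C: no H
  2 × C: 1 H each → 2
  2 × N: no H
  1 × Br: no H
  1 × C: 2 H
  1 × N: 1 H
  1 × O: 1 H
  Total hydrogens = 6.
Molecular formula: C6H6BrN3O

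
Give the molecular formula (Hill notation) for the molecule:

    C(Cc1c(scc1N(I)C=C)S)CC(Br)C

Heavy atoms from the SMILES: 1 Br, 11 C, 1 I, 1 N, 2 S.
Implicit hydrogens by atom environment:
  4 × C: 2 H each → 8
  3 × C (aromatic): no H
  2 × C: 1 H each → 2
  1 × Br: no H
  1 × C: 3 H
  1 × C (aromatic): 1 H
  1 × I: no H
  1 × N: no H
  1 × S: 1 H
  1 × S (aromatic): no H
  Total hydrogens = 15.
Molecular formula: C11H15BrINS2

C11H15BrINS2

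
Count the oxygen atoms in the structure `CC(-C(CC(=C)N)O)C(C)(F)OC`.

The symbol for oxygen appears 2 times in the SMILES.

2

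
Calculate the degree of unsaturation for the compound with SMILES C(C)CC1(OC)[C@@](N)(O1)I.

Molecular formula from the SMILES: C6H12INO2.
DoU = (2C + 2 + N − H − X)/2 = (2·6 + 2 + 1 − 12 − 1)/2 = 2/2 = 1.
(Structurally: 1 ring(s) + 0 π bond(s) = 1.)

1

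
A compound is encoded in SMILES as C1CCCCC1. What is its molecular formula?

Heavy atoms from the SMILES: 6 C.
Implicit hydrogens by atom environment:
  6 × C: 2 H each → 12
  Total hydrogens = 12.
Molecular formula: C6H12

C6H12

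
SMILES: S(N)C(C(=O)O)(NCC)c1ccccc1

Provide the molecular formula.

C10H14N2O2S

Heavy atoms from the SMILES: 10 C, 2 N, 2 O, 1 S.
Implicit hydrogens by atom environment:
  5 × C (aromatic): 1 H each → 5
  2 × C: no H
  1 × C: 3 H
  1 × C: 2 H
  1 × C (aromatic): no H
  1 × N: 2 H
  1 × N: 1 H
  1 × O: 1 H
  1 × O: no H
  1 × S: no H
  Total hydrogens = 14.
Molecular formula: C10H14N2O2S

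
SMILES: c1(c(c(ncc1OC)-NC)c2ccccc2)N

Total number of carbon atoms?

The symbol for carbon appears 13 times in the SMILES. Lowercase c denotes aromatic carbon and counts toward C.

13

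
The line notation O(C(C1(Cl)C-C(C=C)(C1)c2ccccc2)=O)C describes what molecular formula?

C14H15ClO2

Heavy atoms from the SMILES: 14 C, 1 Cl, 2 O.
Implicit hydrogens by atom environment:
  5 × C (aromatic): 1 H each → 5
  3 × C: 2 H each → 6
  3 × C: no H
  2 × O: no H
  1 × C: 3 H
  1 × C: 1 H
  1 × C (aromatic): no H
  1 × Cl: no H
  Total hydrogens = 15.
Molecular formula: C14H15ClO2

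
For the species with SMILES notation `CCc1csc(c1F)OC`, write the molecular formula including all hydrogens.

Heavy atoms from the SMILES: 7 C, 1 F, 1 O, 1 S.
Implicit hydrogens by atom environment:
  3 × C (aromatic): no H
  2 × C: 3 H each → 6
  1 × C: 2 H
  1 × C (aromatic): 1 H
  1 × F: no H
  1 × O: no H
  1 × S (aromatic): no H
  Total hydrogens = 9.
Molecular formula: C7H9FOS

C7H9FOS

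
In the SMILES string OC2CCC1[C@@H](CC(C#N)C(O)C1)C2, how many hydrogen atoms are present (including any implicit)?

17

Hydrogens are implicit in SMILES; fill each atom to its normal valence:
  5 × C: 2 H each → 10
  5 × C: 1 H each → 5
  2 × O: 1 H each → 2
  1 × C: no H
  1 × N: no H
  Total hydrogens = 17.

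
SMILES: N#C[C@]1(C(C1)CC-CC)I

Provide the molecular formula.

C8H12IN

Heavy atoms from the SMILES: 8 C, 1 I, 1 N.
Implicit hydrogens by atom environment:
  4 × C: 2 H each → 8
  2 × C: no H
  1 × C: 3 H
  1 × C: 1 H
  1 × I: no H
  1 × N: no H
  Total hydrogens = 12.
Molecular formula: C8H12IN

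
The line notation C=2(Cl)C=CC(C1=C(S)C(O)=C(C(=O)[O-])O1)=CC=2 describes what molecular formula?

Heavy atoms from the SMILES: 11 C, 1 Cl, 4 O, 1 S.
Implicit hydrogens by atom environment:
  6 × C (aromatic): no H
  4 × C (aromatic): 1 H each → 4
  1 × C: no H
  1 × Cl: no H
  1 × O: 1 H
  1 × O (aromatic): no H
  1 × O: no H
  1 × O (charge -1): no H
  1 × S: 1 H
  Total hydrogens = 6.
Net charge -1.
Molecular formula: C11H6ClO4S-

C11H6ClO4S-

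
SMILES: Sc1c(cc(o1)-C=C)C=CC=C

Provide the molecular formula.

C10H10OS

Heavy atoms from the SMILES: 10 C, 1 O, 1 S.
Implicit hydrogens by atom environment:
  4 × C: 1 H each → 4
  3 × C (aromatic): no H
  2 × C: 2 H each → 4
  1 × C (aromatic): 1 H
  1 × O (aromatic): no H
  1 × S: 1 H
  Total hydrogens = 10.
Molecular formula: C10H10OS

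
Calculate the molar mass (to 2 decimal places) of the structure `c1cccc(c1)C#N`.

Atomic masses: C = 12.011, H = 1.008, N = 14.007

103.12

Molecular formula: C7H5N.
M = 7×12.011 + 5×1.008 + 1×14.007 = 103.12 g/mol.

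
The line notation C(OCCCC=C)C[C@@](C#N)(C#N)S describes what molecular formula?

Heavy atoms from the SMILES: 10 C, 2 N, 1 O, 1 S.
Implicit hydrogens by atom environment:
  6 × C: 2 H each → 12
  3 × C: no H
  2 × N: no H
  1 × C: 1 H
  1 × O: no H
  1 × S: 1 H
  Total hydrogens = 14.
Molecular formula: C10H14N2OS

C10H14N2OS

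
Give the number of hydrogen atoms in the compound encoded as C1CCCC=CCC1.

Hydrogens are implicit in SMILES; fill each atom to its normal valence:
  6 × C: 2 H each → 12
  2 × C: 1 H each → 2
  Total hydrogens = 14.

14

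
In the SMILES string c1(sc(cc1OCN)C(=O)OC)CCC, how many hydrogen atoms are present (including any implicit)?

Hydrogens are implicit in SMILES; fill each atom to its normal valence:
  3 × C: 2 H each → 6
  3 × C (aromatic): no H
  3 × O: no H
  2 × C: 3 H each → 6
  1 × C (aromatic): 1 H
  1 × C: no H
  1 × N: 2 H
  1 × S (aromatic): no H
  Total hydrogens = 15.

15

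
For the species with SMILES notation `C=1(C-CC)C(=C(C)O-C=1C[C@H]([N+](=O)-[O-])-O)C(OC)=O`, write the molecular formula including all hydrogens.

Heavy atoms from the SMILES: 12 C, 1 N, 6 O.
Implicit hydrogens by atom environment:
  4 × C (aromatic): no H
  3 × C: 3 H each → 9
  3 × C: 2 H each → 6
  3 × O: no H
  1 × C: 1 H
  1 × C: no H
  1 × N (charge +1): no H
  1 × O: 1 H
  1 × O (aromatic): no H
  1 × O (charge -1): no H
  Total hydrogens = 17.
Molecular formula: C12H17NO6

C12H17NO6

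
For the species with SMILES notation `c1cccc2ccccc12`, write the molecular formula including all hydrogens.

Heavy atoms from the SMILES: 10 C.
Implicit hydrogens by atom environment:
  8 × C (aromatic): 1 H each → 8
  2 × C (aromatic): no H
  Total hydrogens = 8.
Molecular formula: C10H8

C10H8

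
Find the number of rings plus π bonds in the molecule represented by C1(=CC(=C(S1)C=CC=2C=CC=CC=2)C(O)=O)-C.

Molecular formula from the SMILES: C14H12O2S.
DoU = (2C + 2 + N − H − X)/2 = (2·14 + 2 + 0 − 12 − 0)/2 = 18/2 = 9.
(Structurally: 2 ring(s) + 7 π bond(s) = 9.)

9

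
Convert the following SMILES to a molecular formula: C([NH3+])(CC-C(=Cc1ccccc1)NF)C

C12H18FN2+

Heavy atoms from the SMILES: 12 C, 1 F, 2 N.
Implicit hydrogens by atom environment:
  5 × C (aromatic): 1 H each → 5
  2 × C: 2 H each → 4
  2 × C: 1 H each → 2
  1 × C: 3 H
  1 × C: no H
  1 × C (aromatic): no H
  1 × F: no H
  1 × N (charge +1): 3 H
  1 × N: 1 H
  Total hydrogens = 18.
Net charge +1.
Molecular formula: C12H18FN2+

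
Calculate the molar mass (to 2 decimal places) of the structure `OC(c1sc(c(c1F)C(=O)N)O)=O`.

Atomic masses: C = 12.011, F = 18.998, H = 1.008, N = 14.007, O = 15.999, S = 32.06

Molecular formula: C6H4FNO4S.
M = 6×12.011 + 1×18.998 + 4×1.008 + 1×14.007 + 4×15.999 + 1×32.06 = 205.16 g/mol.

205.16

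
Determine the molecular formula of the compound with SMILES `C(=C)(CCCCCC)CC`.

C10H20

Heavy atoms from the SMILES: 10 C.
Implicit hydrogens by atom environment:
  7 × C: 2 H each → 14
  2 × C: 3 H each → 6
  1 × C: no H
  Total hydrogens = 20.
Molecular formula: C10H20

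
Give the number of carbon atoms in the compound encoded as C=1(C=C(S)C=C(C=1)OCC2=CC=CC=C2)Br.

The symbol for carbon appears 13 times in the SMILES.

13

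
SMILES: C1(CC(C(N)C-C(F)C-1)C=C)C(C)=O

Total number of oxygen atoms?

1

The symbol for oxygen appears 1 time in the SMILES.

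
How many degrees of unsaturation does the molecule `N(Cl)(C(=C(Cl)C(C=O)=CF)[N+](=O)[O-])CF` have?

4

Molecular formula from the SMILES: C6H4Cl2F2N2O3.
DoU = (2C + 2 + N − H − X)/2 = (2·6 + 2 + 2 − 4 − 4)/2 = 8/2 = 4.
(Structurally: 0 ring(s) + 4 π bond(s) = 4.)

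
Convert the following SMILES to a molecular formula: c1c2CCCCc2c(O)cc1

Heavy atoms from the SMILES: 10 C, 1 O.
Implicit hydrogens by atom environment:
  4 × C: 2 H each → 8
  3 × C (aromatic): 1 H each → 3
  3 × C (aromatic): no H
  1 × O: 1 H
  Total hydrogens = 12.
Molecular formula: C10H12O

C10H12O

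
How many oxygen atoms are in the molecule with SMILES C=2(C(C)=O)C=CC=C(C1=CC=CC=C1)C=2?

The symbol for oxygen appears 1 time in the SMILES.

1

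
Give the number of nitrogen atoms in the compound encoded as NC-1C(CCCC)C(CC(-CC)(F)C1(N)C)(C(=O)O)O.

2

The symbol for nitrogen appears 2 times in the SMILES.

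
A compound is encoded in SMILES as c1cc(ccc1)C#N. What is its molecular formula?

C7H5N

Heavy atoms from the SMILES: 7 C, 1 N.
Implicit hydrogens by atom environment:
  5 × C (aromatic): 1 H each → 5
  1 × C (aromatic): no H
  1 × C: no H
  1 × N: no H
  Total hydrogens = 5.
Molecular formula: C7H5N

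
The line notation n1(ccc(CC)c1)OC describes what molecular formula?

C7H11NO

Heavy atoms from the SMILES: 7 C, 1 N, 1 O.
Implicit hydrogens by atom environment:
  3 × C (aromatic): 1 H each → 3
  2 × C: 3 H each → 6
  1 × C: 2 H
  1 × C (aromatic): no H
  1 × N (aromatic): no H
  1 × O: no H
  Total hydrogens = 11.
Molecular formula: C7H11NO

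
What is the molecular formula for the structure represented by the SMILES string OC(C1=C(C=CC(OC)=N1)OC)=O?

C8H9NO4

Heavy atoms from the SMILES: 8 C, 1 N, 4 O.
Implicit hydrogens by atom environment:
  3 × C (aromatic): no H
  3 × O: no H
  2 × C: 3 H each → 6
  2 × C (aromatic): 1 H each → 2
  1 × C: no H
  1 × N (aromatic): no H
  1 × O: 1 H
  Total hydrogens = 9.
Molecular formula: C8H9NO4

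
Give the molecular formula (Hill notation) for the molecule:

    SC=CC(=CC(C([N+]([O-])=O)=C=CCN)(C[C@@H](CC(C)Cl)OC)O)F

C15H22ClFN2O4S

Heavy atoms from the SMILES: 15 C, 1 Cl, 1 F, 2 N, 4 O, 1 S.
Implicit hydrogens by atom environment:
  6 × C: 1 H each → 6
  4 × C: no H
  3 × C: 2 H each → 6
  2 × C: 3 H each → 6
  2 × O: no H
  1 × Cl: no H
  1 × F: no H
  1 × N: 2 H
  1 × N (charge +1): no H
  1 × O: 1 H
  1 × O (charge -1): no H
  1 × S: 1 H
  Total hydrogens = 22.
Molecular formula: C15H22ClFN2O4S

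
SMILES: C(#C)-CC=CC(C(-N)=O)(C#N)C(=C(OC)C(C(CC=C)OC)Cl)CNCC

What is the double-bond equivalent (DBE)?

8

Molecular formula from the SMILES: C20H28ClN3O3.
DoU = (2C + 2 + N − H − X)/2 = (2·20 + 2 + 3 − 28 − 1)/2 = 16/2 = 8.
(Structurally: 0 ring(s) + 8 π bond(s) = 8.)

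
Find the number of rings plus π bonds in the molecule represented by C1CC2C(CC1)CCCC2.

2

Molecular formula from the SMILES: C10H18.
DoU = (2C + 2 + N − H − X)/2 = (2·10 + 2 + 0 − 18 − 0)/2 = 4/2 = 2.
(Structurally: 2 ring(s) + 0 π bond(s) = 2.)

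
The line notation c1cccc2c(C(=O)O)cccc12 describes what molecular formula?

Heavy atoms from the SMILES: 11 C, 2 O.
Implicit hydrogens by atom environment:
  7 × C (aromatic): 1 H each → 7
  3 × C (aromatic): no H
  1 × C: no H
  1 × O: 1 H
  1 × O: no H
  Total hydrogens = 8.
Molecular formula: C11H8O2

C11H8O2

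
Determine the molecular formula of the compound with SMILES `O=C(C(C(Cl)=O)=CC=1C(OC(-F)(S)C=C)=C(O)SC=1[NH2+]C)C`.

C13H14ClFNO4S2+

Heavy atoms from the SMILES: 13 C, 1 Cl, 1 F, 1 N, 4 O, 2 S.
Implicit hydrogens by atom environment:
  4 × C (aromatic): no H
  4 × C: no H
  3 × O: no H
  2 × C: 3 H each → 6
  2 × C: 1 H each → 2
  1 × C: 2 H
  1 × Cl: no H
  1 × F: no H
  1 × N (charge +1): 2 H
  1 × O: 1 H
  1 × S: 1 H
  1 × S (aromatic): no H
  Total hydrogens = 14.
Net charge +1.
Molecular formula: C13H14ClFNO4S2+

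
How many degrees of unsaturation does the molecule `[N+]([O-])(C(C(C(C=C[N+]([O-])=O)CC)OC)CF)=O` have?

Molecular formula from the SMILES: C9H15FN2O5.
DoU = (2C + 2 + N − H − X)/2 = (2·9 + 2 + 2 − 15 − 1)/2 = 6/2 = 3.
(Structurally: 0 ring(s) + 3 π bond(s) = 3.)

3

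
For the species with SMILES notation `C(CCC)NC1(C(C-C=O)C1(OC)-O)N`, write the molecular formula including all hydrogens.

C10H20N2O3

Heavy atoms from the SMILES: 10 C, 2 N, 3 O.
Implicit hydrogens by atom environment:
  4 × C: 2 H each → 8
  2 × C: 3 H each → 6
  2 × C: 1 H each → 2
  2 × C: no H
  2 × O: no H
  1 × N: 2 H
  1 × N: 1 H
  1 × O: 1 H
  Total hydrogens = 20.
Molecular formula: C10H20N2O3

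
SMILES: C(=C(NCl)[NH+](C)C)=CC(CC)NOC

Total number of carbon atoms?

9

The symbol for carbon appears 9 times in the SMILES. (Cl is a single chlorine, not C + l.)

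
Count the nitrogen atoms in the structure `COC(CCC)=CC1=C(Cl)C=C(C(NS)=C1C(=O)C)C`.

The symbol for nitrogen appears 1 time in the SMILES.

1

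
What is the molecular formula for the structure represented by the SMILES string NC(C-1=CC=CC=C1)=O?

C7H7NO

Heavy atoms from the SMILES: 7 C, 1 N, 1 O.
Implicit hydrogens by atom environment:
  5 × C (aromatic): 1 H each → 5
  1 × C (aromatic): no H
  1 × C: no H
  1 × N: 2 H
  1 × O: no H
  Total hydrogens = 7.
Molecular formula: C7H7NO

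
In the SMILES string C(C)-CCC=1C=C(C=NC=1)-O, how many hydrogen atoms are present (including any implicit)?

13

Hydrogens are implicit in SMILES; fill each atom to its normal valence:
  3 × C: 2 H each → 6
  3 × C (aromatic): 1 H each → 3
  2 × C (aromatic): no H
  1 × C: 3 H
  1 × N (aromatic): no H
  1 × O: 1 H
  Total hydrogens = 13.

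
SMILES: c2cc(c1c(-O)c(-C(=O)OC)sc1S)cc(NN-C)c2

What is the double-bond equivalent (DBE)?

8

Molecular formula from the SMILES: C13H14N2O3S2.
DoU = (2C + 2 + N − H − X)/2 = (2·13 + 2 + 2 − 14 − 0)/2 = 16/2 = 8.
(Structurally: 2 ring(s) + 6 π bond(s) = 8.)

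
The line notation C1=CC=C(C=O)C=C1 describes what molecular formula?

Heavy atoms from the SMILES: 7 C, 1 O.
Implicit hydrogens by atom environment:
  5 × C (aromatic): 1 H each → 5
  1 × C: 1 H
  1 × C (aromatic): no H
  1 × O: no H
  Total hydrogens = 6.
Molecular formula: C7H6O

C7H6O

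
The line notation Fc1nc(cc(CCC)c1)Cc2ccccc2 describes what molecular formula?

Heavy atoms from the SMILES: 15 C, 1 F, 1 N.
Implicit hydrogens by atom environment:
  7 × C (aromatic): 1 H each → 7
  4 × C (aromatic): no H
  3 × C: 2 H each → 6
  1 × C: 3 H
  1 × F: no H
  1 × N (aromatic): no H
  Total hydrogens = 16.
Molecular formula: C15H16FN

C15H16FN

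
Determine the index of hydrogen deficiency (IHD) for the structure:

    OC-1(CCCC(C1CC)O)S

Molecular formula from the SMILES: C8H16O2S.
DoU = (2C + 2 + N − H − X)/2 = (2·8 + 2 + 0 − 16 − 0)/2 = 2/2 = 1.
(Structurally: 1 ring(s) + 0 π bond(s) = 1.)

1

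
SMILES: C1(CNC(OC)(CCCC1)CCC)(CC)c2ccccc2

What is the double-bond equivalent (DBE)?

Molecular formula from the SMILES: C19H31NO.
DoU = (2C + 2 + N − H − X)/2 = (2·19 + 2 + 1 − 31 − 0)/2 = 10/2 = 5.
(Structurally: 2 ring(s) + 3 π bond(s) = 5.)

5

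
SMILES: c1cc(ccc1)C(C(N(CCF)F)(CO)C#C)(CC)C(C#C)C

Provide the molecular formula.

C19H23F2NO

Heavy atoms from the SMILES: 19 C, 2 F, 1 N, 1 O.
Implicit hydrogens by atom environment:
  5 × C (aromatic): 1 H each → 5
  4 × C: 2 H each → 8
  4 × C: no H
  3 × C: 1 H each → 3
  2 × C: 3 H each → 6
  2 × F: no H
  1 × C (aromatic): no H
  1 × N: no H
  1 × O: 1 H
  Total hydrogens = 23.
Molecular formula: C19H23F2NO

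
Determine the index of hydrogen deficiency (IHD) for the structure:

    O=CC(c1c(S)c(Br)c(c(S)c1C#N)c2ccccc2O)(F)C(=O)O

12

Molecular formula from the SMILES: C16H9BrFNO4S2.
DoU = (2C + 2 + N − H − X)/2 = (2·16 + 2 + 1 − 9 − 2)/2 = 24/2 = 12.
(Structurally: 2 ring(s) + 10 π bond(s) = 12.)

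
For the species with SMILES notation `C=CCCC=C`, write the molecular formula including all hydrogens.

C6H10

Heavy atoms from the SMILES: 6 C.
Implicit hydrogens by atom environment:
  4 × C: 2 H each → 8
  2 × C: 1 H each → 2
  Total hydrogens = 10.
Molecular formula: C6H10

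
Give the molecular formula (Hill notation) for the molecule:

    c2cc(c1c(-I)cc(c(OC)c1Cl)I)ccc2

Heavy atoms from the SMILES: 13 C, 1 Cl, 2 I, 1 O.
Implicit hydrogens by atom environment:
  6 × C (aromatic): 1 H each → 6
  6 × C (aromatic): no H
  2 × I: no H
  1 × C: 3 H
  1 × Cl: no H
  1 × O: no H
  Total hydrogens = 9.
Molecular formula: C13H9ClI2O

C13H9ClI2O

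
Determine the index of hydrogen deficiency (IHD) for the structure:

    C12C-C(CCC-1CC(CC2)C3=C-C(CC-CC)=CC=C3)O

Molecular formula from the SMILES: C20H30O.
DoU = (2C + 2 + N − H − X)/2 = (2·20 + 2 + 0 − 30 − 0)/2 = 12/2 = 6.
(Structurally: 3 ring(s) + 3 π bond(s) = 6.)

6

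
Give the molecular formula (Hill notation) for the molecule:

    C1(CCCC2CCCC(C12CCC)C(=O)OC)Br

Heavy atoms from the SMILES: 1 Br, 15 C, 2 O.
Implicit hydrogens by atom environment:
  8 × C: 2 H each → 16
  3 × C: 1 H each → 3
  2 × C: 3 H each → 6
  2 × C: no H
  2 × O: no H
  1 × Br: no H
  Total hydrogens = 25.
Molecular formula: C15H25BrO2

C15H25BrO2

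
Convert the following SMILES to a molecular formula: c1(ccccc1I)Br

Heavy atoms from the SMILES: 1 Br, 6 C, 1 I.
Implicit hydrogens by atom environment:
  4 × C (aromatic): 1 H each → 4
  2 × C (aromatic): no H
  1 × Br: no H
  1 × I: no H
  Total hydrogens = 4.
Molecular formula: C6H4BrI

C6H4BrI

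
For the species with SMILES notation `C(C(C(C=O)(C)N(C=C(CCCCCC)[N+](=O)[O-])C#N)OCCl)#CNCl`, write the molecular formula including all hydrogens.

C16H22Cl2N4O4

Heavy atoms from the SMILES: 16 C, 2 Cl, 4 N, 4 O.
Implicit hydrogens by atom environment:
  6 × C: 2 H each → 12
  5 × C: no H
  3 × C: 1 H each → 3
  3 × O: no H
  2 × C: 3 H each → 6
  2 × Cl: no H
  2 × N: no H
  1 × N: 1 H
  1 × N (charge +1): no H
  1 × O (charge -1): no H
  Total hydrogens = 22.
Molecular formula: C16H22Cl2N4O4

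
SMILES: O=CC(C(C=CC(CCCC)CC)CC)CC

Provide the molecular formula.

Heavy atoms from the SMILES: 16 C, 1 O.
Implicit hydrogens by atom environment:
  6 × C: 2 H each → 12
  6 × C: 1 H each → 6
  4 × C: 3 H each → 12
  1 × O: no H
  Total hydrogens = 30.
Molecular formula: C16H30O

C16H30O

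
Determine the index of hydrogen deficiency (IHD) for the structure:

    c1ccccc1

Molecular formula from the SMILES: C6H6.
DoU = (2C + 2 + N − H − X)/2 = (2·6 + 2 + 0 − 6 − 0)/2 = 8/2 = 4.
(Structurally: 1 ring(s) + 3 π bond(s) = 4.)

4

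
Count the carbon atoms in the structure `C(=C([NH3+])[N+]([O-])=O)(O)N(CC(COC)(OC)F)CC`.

The symbol for carbon appears 9 times in the SMILES.

9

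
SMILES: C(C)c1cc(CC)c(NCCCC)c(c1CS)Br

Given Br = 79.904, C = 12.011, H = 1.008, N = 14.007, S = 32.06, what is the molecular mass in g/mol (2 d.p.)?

Molecular formula: C15H24BrNS.
M = 1×79.904 + 15×12.011 + 24×1.008 + 1×14.007 + 1×32.06 = 330.33 g/mol.

330.33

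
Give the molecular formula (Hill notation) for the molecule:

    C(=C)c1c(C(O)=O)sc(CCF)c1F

C9H8F2O2S

Heavy atoms from the SMILES: 9 C, 2 F, 2 O, 1 S.
Implicit hydrogens by atom environment:
  4 × C (aromatic): no H
  3 × C: 2 H each → 6
  2 × F: no H
  1 × C: 1 H
  1 × C: no H
  1 × O: 1 H
  1 × O: no H
  1 × S (aromatic): no H
  Total hydrogens = 8.
Molecular formula: C9H8F2O2S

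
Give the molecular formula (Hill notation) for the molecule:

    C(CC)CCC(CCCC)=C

C11H22

Heavy atoms from the SMILES: 11 C.
Implicit hydrogens by atom environment:
  8 × C: 2 H each → 16
  2 × C: 3 H each → 6
  1 × C: no H
  Total hydrogens = 22.
Molecular formula: C11H22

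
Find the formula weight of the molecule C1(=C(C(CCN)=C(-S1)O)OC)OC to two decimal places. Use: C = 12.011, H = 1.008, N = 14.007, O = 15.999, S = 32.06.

203.26

Molecular formula: C8H13NO3S.
M = 8×12.011 + 13×1.008 + 1×14.007 + 3×15.999 + 1×32.06 = 203.26 g/mol.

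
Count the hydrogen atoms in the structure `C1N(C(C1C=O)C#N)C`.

Hydrogens are implicit in SMILES; fill each atom to its normal valence:
  3 × C: 1 H each → 3
  2 × N: no H
  1 × C: 3 H
  1 × C: 2 H
  1 × C: no H
  1 × O: no H
  Total hydrogens = 8.

8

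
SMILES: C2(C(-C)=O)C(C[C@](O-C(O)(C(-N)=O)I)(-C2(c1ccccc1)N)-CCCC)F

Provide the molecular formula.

C19H26FIN2O4

Heavy atoms from the SMILES: 19 C, 1 F, 1 I, 2 N, 4 O.
Implicit hydrogens by atom environment:
  5 × C (aromatic): 1 H each → 5
  5 × C: no H
  4 × C: 2 H each → 8
  3 × O: no H
  2 × C: 3 H each → 6
  2 × C: 1 H each → 2
  2 × N: 2 H each → 4
  1 × C (aromatic): no H
  1 × F: no H
  1 × I: no H
  1 × O: 1 H
  Total hydrogens = 26.
Molecular formula: C19H26FIN2O4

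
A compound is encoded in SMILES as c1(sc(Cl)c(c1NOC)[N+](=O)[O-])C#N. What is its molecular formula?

Heavy atoms from the SMILES: 6 C, 1 Cl, 3 N, 3 O, 1 S.
Implicit hydrogens by atom environment:
  4 × C (aromatic): no H
  2 × O: no H
  1 × C: 3 H
  1 × C: no H
  1 × Cl: no H
  1 × N: 1 H
  1 × N (charge +1): no H
  1 × N: no H
  1 × O (charge -1): no H
  1 × S (aromatic): no H
  Total hydrogens = 4.
Molecular formula: C6H4ClN3O3S

C6H4ClN3O3S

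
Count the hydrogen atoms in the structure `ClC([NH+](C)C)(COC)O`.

13

Hydrogens are implicit in SMILES; fill each atom to its normal valence:
  3 × C: 3 H each → 9
  1 × C: 2 H
  1 × C: no H
  1 × Cl: no H
  1 × N (charge +1): 1 H
  1 × O: 1 H
  1 × O: no H
  Total hydrogens = 13.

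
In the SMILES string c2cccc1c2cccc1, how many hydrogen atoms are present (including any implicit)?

8

Hydrogens are implicit in SMILES; fill each atom to its normal valence:
  8 × C (aromatic): 1 H each → 8
  2 × C (aromatic): no H
  Total hydrogens = 8.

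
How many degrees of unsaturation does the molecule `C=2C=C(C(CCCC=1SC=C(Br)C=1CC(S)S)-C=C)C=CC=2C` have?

8

Molecular formula from the SMILES: C19H23BrS3.
DoU = (2C + 2 + N − H − X)/2 = (2·19 + 2 + 0 − 23 − 1)/2 = 16/2 = 8.
(Structurally: 2 ring(s) + 6 π bond(s) = 8.)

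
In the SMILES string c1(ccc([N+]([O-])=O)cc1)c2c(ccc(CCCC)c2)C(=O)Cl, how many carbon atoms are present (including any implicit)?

17

The symbol for carbon appears 17 times in the SMILES. Lowercase c denotes aromatic carbon and counts toward C.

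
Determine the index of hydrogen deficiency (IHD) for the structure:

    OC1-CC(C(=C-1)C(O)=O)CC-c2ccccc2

Molecular formula from the SMILES: C14H16O3.
DoU = (2C + 2 + N − H − X)/2 = (2·14 + 2 + 0 − 16 − 0)/2 = 14/2 = 7.
(Structurally: 2 ring(s) + 5 π bond(s) = 7.)

7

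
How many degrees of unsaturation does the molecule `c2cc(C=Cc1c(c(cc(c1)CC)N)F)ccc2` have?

Molecular formula from the SMILES: C16H16FN.
DoU = (2C + 2 + N − H − X)/2 = (2·16 + 2 + 1 − 16 − 1)/2 = 18/2 = 9.
(Structurally: 2 ring(s) + 7 π bond(s) = 9.)

9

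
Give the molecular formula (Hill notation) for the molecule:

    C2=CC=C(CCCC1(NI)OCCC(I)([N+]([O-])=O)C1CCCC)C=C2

Heavy atoms from the SMILES: 18 C, 2 I, 2 N, 3 O.
Implicit hydrogens by atom environment:
  8 × C: 2 H each → 16
  5 × C (aromatic): 1 H each → 5
  2 × C: no H
  2 × I: no H
  2 × O: no H
  1 × C: 3 H
  1 × C: 1 H
  1 × C (aromatic): no H
  1 × N: 1 H
  1 × N (charge +1): no H
  1 × O (charge -1): no H
  Total hydrogens = 26.
Molecular formula: C18H26I2N2O3

C18H26I2N2O3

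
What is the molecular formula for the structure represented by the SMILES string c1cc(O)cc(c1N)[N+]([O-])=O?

C6H6N2O3

Heavy atoms from the SMILES: 6 C, 2 N, 3 O.
Implicit hydrogens by atom environment:
  3 × C (aromatic): 1 H each → 3
  3 × C (aromatic): no H
  1 × N: 2 H
  1 × N (charge +1): no H
  1 × O: 1 H
  1 × O: no H
  1 × O (charge -1): no H
  Total hydrogens = 6.
Molecular formula: C6H6N2O3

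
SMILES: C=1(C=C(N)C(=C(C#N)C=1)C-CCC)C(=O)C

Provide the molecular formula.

C13H16N2O

Heavy atoms from the SMILES: 13 C, 2 N, 1 O.
Implicit hydrogens by atom environment:
  4 × C (aromatic): no H
  3 × C: 2 H each → 6
  2 × C: 3 H each → 6
  2 × C (aromatic): 1 H each → 2
  2 × C: no H
  1 × N: 2 H
  1 × N: no H
  1 × O: no H
  Total hydrogens = 16.
Molecular formula: C13H16N2O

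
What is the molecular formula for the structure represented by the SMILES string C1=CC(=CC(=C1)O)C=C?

C8H8O

Heavy atoms from the SMILES: 8 C, 1 O.
Implicit hydrogens by atom environment:
  4 × C (aromatic): 1 H each → 4
  2 × C (aromatic): no H
  1 × C: 2 H
  1 × C: 1 H
  1 × O: 1 H
  Total hydrogens = 8.
Molecular formula: C8H8O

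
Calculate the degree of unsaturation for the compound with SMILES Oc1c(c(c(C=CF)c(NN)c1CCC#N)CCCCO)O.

Molecular formula from the SMILES: C15H20FN3O3.
DoU = (2C + 2 + N − H − X)/2 = (2·15 + 2 + 3 − 20 − 1)/2 = 14/2 = 7.
(Structurally: 1 ring(s) + 6 π bond(s) = 7.)

7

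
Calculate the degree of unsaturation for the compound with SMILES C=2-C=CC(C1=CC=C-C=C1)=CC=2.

Molecular formula from the SMILES: C12H10.
DoU = (2C + 2 + N − H − X)/2 = (2·12 + 2 + 0 − 10 − 0)/2 = 16/2 = 8.
(Structurally: 2 ring(s) + 6 π bond(s) = 8.)

8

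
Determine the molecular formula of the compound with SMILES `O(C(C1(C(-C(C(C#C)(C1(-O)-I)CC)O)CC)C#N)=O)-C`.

Heavy atoms from the SMILES: 14 C, 1 I, 1 N, 4 O.
Implicit hydrogens by atom environment:
  6 × C: no H
  3 × C: 3 H each → 9
  3 × C: 1 H each → 3
  2 × C: 2 H each → 4
  2 × O: 1 H each → 2
  2 × O: no H
  1 × I: no H
  1 × N: no H
  Total hydrogens = 18.
Molecular formula: C14H18INO4

C14H18INO4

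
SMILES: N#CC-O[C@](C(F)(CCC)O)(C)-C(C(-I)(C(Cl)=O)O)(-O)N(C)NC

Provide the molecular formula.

C13H22ClFIN3O5

Heavy atoms from the SMILES: 13 C, 1 Cl, 1 F, 1 I, 3 N, 5 O.
Implicit hydrogens by atom environment:
  6 × C: no H
  4 × C: 3 H each → 12
  3 × C: 2 H each → 6
  3 × O: 1 H each → 3
  2 × N: no H
  2 × O: no H
  1 × Cl: no H
  1 × F: no H
  1 × I: no H
  1 × N: 1 H
  Total hydrogens = 22.
Molecular formula: C13H22ClFIN3O5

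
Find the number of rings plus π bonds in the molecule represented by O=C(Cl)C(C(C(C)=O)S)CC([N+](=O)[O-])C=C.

Molecular formula from the SMILES: C9H12ClNO4S.
DoU = (2C + 2 + N − H − X)/2 = (2·9 + 2 + 1 − 12 − 1)/2 = 8/2 = 4.
(Structurally: 0 ring(s) + 4 π bond(s) = 4.)

4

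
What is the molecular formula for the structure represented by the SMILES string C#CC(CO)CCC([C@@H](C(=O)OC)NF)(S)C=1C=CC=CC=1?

Heavy atoms from the SMILES: 16 C, 1 F, 1 N, 3 O, 1 S.
Implicit hydrogens by atom environment:
  5 × C (aromatic): 1 H each → 5
  3 × C: 2 H each → 6
  3 × C: 1 H each → 3
  3 × C: no H
  2 × O: no H
  1 × C: 3 H
  1 × C (aromatic): no H
  1 × F: no H
  1 × N: 1 H
  1 × O: 1 H
  1 × S: 1 H
  Total hydrogens = 20.
Molecular formula: C16H20FNO3S

C16H20FNO3S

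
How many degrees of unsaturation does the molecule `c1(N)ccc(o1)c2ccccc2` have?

Molecular formula from the SMILES: C10H9NO.
DoU = (2C + 2 + N − H − X)/2 = (2·10 + 2 + 1 − 9 − 0)/2 = 14/2 = 7.
(Structurally: 2 ring(s) + 5 π bond(s) = 7.)

7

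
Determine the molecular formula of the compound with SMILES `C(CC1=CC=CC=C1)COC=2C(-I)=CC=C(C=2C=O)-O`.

Heavy atoms from the SMILES: 16 C, 1 I, 3 O.
Implicit hydrogens by atom environment:
  7 × C (aromatic): 1 H each → 7
  5 × C (aromatic): no H
  3 × C: 2 H each → 6
  2 × O: no H
  1 × C: 1 H
  1 × I: no H
  1 × O: 1 H
  Total hydrogens = 15.
Molecular formula: C16H15IO3

C16H15IO3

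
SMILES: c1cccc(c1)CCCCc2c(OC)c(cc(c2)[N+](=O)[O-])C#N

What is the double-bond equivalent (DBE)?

11

Molecular formula from the SMILES: C18H18N2O3.
DoU = (2C + 2 + N − H − X)/2 = (2·18 + 2 + 2 − 18 − 0)/2 = 22/2 = 11.
(Structurally: 2 ring(s) + 9 π bond(s) = 11.)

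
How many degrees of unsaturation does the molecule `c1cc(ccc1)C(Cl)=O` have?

5

Molecular formula from the SMILES: C7H5ClO.
DoU = (2C + 2 + N − H − X)/2 = (2·7 + 2 + 0 − 5 − 1)/2 = 10/2 = 5.
(Structurally: 1 ring(s) + 4 π bond(s) = 5.)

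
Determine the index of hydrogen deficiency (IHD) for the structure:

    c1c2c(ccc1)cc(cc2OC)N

7

Molecular formula from the SMILES: C11H11NO.
DoU = (2C + 2 + N − H − X)/2 = (2·11 + 2 + 1 − 11 − 0)/2 = 14/2 = 7.
(Structurally: 2 ring(s) + 5 π bond(s) = 7.)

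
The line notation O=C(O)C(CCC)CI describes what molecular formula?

Heavy atoms from the SMILES: 6 C, 1 I, 2 O.
Implicit hydrogens by atom environment:
  3 × C: 2 H each → 6
  1 × C: 3 H
  1 × C: 1 H
  1 × C: no H
  1 × I: no H
  1 × O: 1 H
  1 × O: no H
  Total hydrogens = 11.
Molecular formula: C6H11IO2

C6H11IO2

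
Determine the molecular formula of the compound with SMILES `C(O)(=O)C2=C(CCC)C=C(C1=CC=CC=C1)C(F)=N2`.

C15H14FNO2

Heavy atoms from the SMILES: 15 C, 1 F, 1 N, 2 O.
Implicit hydrogens by atom environment:
  6 × C (aromatic): 1 H each → 6
  5 × C (aromatic): no H
  2 × C: 2 H each → 4
  1 × C: 3 H
  1 × C: no H
  1 × F: no H
  1 × N (aromatic): no H
  1 × O: 1 H
  1 × O: no H
  Total hydrogens = 14.
Molecular formula: C15H14FNO2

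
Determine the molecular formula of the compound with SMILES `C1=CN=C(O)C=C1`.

C5H5NO

Heavy atoms from the SMILES: 5 C, 1 N, 1 O.
Implicit hydrogens by atom environment:
  4 × C (aromatic): 1 H each → 4
  1 × C (aromatic): no H
  1 × N (aromatic): no H
  1 × O: 1 H
  Total hydrogens = 5.
Molecular formula: C5H5NO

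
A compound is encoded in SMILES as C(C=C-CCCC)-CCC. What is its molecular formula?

Heavy atoms from the SMILES: 10 C.
Implicit hydrogens by atom environment:
  6 × C: 2 H each → 12
  2 × C: 3 H each → 6
  2 × C: 1 H each → 2
  Total hydrogens = 20.
Molecular formula: C10H20

C10H20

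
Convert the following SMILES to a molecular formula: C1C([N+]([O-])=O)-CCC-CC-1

C7H13NO2

Heavy atoms from the SMILES: 7 C, 1 N, 2 O.
Implicit hydrogens by atom environment:
  6 × C: 2 H each → 12
  1 × C: 1 H
  1 × N (charge +1): no H
  1 × O: no H
  1 × O (charge -1): no H
  Total hydrogens = 13.
Molecular formula: C7H13NO2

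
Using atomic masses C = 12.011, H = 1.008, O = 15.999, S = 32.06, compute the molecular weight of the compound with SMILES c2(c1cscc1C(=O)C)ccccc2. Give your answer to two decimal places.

202.27

Molecular formula: C12H10OS.
M = 12×12.011 + 10×1.008 + 1×15.999 + 1×32.06 = 202.27 g/mol.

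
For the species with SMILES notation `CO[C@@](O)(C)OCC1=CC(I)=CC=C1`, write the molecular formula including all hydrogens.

C10H13IO3

Heavy atoms from the SMILES: 10 C, 1 I, 3 O.
Implicit hydrogens by atom environment:
  4 × C (aromatic): 1 H each → 4
  2 × C: 3 H each → 6
  2 × C (aromatic): no H
  2 × O: no H
  1 × C: 2 H
  1 × C: no H
  1 × I: no H
  1 × O: 1 H
  Total hydrogens = 13.
Molecular formula: C10H13IO3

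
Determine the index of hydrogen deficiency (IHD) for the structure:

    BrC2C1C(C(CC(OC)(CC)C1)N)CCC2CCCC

2

Molecular formula from the SMILES: C17H32BrNO.
DoU = (2C + 2 + N − H − X)/2 = (2·17 + 2 + 1 − 32 − 1)/2 = 4/2 = 2.
(Structurally: 2 ring(s) + 0 π bond(s) = 2.)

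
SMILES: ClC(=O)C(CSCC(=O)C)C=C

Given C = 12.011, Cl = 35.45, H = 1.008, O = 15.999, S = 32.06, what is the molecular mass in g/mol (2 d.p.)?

Molecular formula: C8H11ClO2S.
M = 8×12.011 + 1×35.45 + 11×1.008 + 2×15.999 + 1×32.06 = 206.68 g/mol.

206.68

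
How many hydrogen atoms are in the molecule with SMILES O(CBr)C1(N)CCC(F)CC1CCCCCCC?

27

Hydrogens are implicit in SMILES; fill each atom to its normal valence:
  10 × C: 2 H each → 20
  2 × C: 1 H each → 2
  1 × Br: no H
  1 × C: 3 H
  1 × C: no H
  1 × F: no H
  1 × N: 2 H
  1 × O: no H
  Total hydrogens = 27.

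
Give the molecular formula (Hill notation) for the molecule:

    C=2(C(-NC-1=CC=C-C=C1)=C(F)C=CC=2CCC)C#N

Heavy atoms from the SMILES: 16 C, 1 F, 2 N.
Implicit hydrogens by atom environment:
  7 × C (aromatic): 1 H each → 7
  5 × C (aromatic): no H
  2 × C: 2 H each → 4
  1 × C: 3 H
  1 × C: no H
  1 × F: no H
  1 × N: 1 H
  1 × N: no H
  Total hydrogens = 15.
Molecular formula: C16H15FN2

C16H15FN2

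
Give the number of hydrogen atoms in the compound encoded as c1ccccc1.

6

Hydrogens are implicit in SMILES; fill each atom to its normal valence:
  6 × C (aromatic): 1 H each → 6
  Total hydrogens = 6.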